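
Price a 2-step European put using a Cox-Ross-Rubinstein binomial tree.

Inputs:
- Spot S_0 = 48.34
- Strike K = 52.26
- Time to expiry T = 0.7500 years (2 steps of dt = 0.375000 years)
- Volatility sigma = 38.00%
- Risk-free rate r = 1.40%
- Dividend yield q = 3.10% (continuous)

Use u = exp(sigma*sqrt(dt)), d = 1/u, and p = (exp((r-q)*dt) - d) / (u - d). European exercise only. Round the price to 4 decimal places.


dt = T/N = 0.375000
u = exp(sigma*sqrt(dt)) = 1.262005; d = 1/u = 0.792390
p = (exp((r-q)*dt) - d) / (u - d) = 0.428554
Discount per step: exp(-r*dt) = 0.994764
Stock lattice S(k, i) with i counting down-moves:
  k=0: S(0,0) = 48.3400
  k=1: S(1,0) = 61.0053; S(1,1) = 38.3041
  k=2: S(2,0) = 76.9890; S(2,1) = 48.3400; S(2,2) = 30.3518
Terminal payoffs V(N, i) = max(K - S_T, 0):
  V(2,0) = 0.000000; V(2,1) = 3.920000; V(2,2) = 21.908185
Backward induction: V(k, i) = exp(-r*dt) * [p * V(k+1, i) + (1-p) * V(k+1, i+1)].
  V(1,0) = exp(-r*dt) * [p*0.000000 + (1-p)*3.920000] = 2.228339
  V(1,1) = exp(-r*dt) * [p*3.920000 + (1-p)*21.908185] = 14.124926
  V(0,0) = exp(-r*dt) * [p*2.228339 + (1-p)*14.124926] = 8.979332

Answer: Price = V(0,0) = 8.9793


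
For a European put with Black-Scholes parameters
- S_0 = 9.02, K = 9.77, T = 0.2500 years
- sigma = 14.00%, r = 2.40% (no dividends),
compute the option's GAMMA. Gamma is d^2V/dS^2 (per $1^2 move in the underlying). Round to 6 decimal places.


Answer: Gamma = 0.375444

Derivation:
d1 = -1.0203161711; d2 = -1.0903161711
phi(d1) = 0.2370554787; exp(-qT) = 1.0000000000; exp(-rT) = 0.9940179641
Gamma = exp(-qT) * phi(d1) / (S * sigma * sqrt(T)) = 1.0000000000 * 0.2370554787 / (9.0200 * 0.1400 * 0.5000000000) = 0.375444


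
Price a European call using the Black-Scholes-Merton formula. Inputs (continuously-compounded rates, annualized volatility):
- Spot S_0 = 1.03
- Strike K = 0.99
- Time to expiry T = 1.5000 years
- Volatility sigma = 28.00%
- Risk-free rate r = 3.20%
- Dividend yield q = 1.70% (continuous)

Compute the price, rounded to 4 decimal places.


Answer: Price = 0.1650

Derivation:
d1 = (ln(S/K) + (r - q + 0.5*sigma^2) * T) / (sigma * sqrt(T)) = 0.35257821
d2 = d1 - sigma * sqrt(T) = 0.00964964
exp(-rT) = 0.95313379; exp(-qT) = 0.97482238
C = S_0 * exp(-qT) * N(d1) - K * exp(-rT) * N(d2)
N(d1) = 0.63779766; N(d2) = 0.50384959
C = 1.0300 * 0.97482238 * 0.63779766 - 0.9900 * 0.95313379 * 0.50384959 = 0.1650


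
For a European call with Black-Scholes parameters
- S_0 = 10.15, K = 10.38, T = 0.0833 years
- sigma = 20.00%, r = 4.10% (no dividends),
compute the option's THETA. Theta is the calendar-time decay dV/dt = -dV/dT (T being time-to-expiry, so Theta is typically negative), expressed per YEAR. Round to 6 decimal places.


Answer: Theta = -1.493969

Derivation:
d1 = -0.3001529468; d2 = -0.3578764256
phi(d1) = 0.3813703118; exp(-qT) = 1.0000000000; exp(-rT) = 0.9965905255
Theta = -S*exp(-qT)*phi(d1)*sigma/(2*sqrt(T)) - r*K*exp(-rT)*N(d2) + q*S*exp(-qT)*N(d1)
N(d1) = 0.3820302471; N(d2) = 0.3602178968; sqrt(T) = 0.2886173938
Term 1 = -10.1500 * 1.0000000000 * 0.3813703118 * 0.2000 / (2 * 0.2886173938) = -1.3411903606
Term 2 = -0.0410 * 10.3800 * 0.9965905255 * 0.3602178968 = -0.1527788549
Term 3 = 0 (no dividend yield, q = 0)
Theta = -1.3411903606 + (-0.1527788549) + (0.0000000000) = -1.493969


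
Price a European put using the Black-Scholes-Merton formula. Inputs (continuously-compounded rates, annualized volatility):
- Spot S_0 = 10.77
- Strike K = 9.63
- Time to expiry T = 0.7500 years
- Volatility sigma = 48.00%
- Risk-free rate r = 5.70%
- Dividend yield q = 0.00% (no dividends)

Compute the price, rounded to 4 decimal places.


d1 = (ln(S/K) + (r - q + 0.5*sigma^2) * T) / (sigma * sqrt(T)) = 0.57983111
d2 = d1 - sigma * sqrt(T) = 0.16413891
exp(-rT) = 0.95815090; exp(-qT) = 1.00000000
P = K * exp(-rT) * N(-d2) - S_0 * exp(-qT) * N(-d1)
N(-d1) = 0.28101426; N(-d2) = 0.43481089
P = 9.6300 * 0.95815090 * 0.43481089 - 10.7700 * 1.00000000 * 0.28101426 = 0.9855

Answer: Price = 0.9855


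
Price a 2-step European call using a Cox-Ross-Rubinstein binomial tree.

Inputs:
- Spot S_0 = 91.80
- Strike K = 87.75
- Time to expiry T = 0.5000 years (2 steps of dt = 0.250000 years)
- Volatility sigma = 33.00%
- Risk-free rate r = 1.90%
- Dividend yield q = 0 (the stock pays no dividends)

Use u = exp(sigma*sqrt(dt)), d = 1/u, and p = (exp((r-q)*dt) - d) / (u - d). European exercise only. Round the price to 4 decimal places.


dt = T/N = 0.250000
u = exp(sigma*sqrt(dt)) = 1.179393; d = 1/u = 0.847894
p = (exp((r-q)*dt) - d) / (u - d) = 0.473206
Discount per step: exp(-r*dt) = 0.995261
Stock lattice S(k, i) with i counting down-moves:
  k=0: S(0,0) = 91.8000
  k=1: S(1,0) = 108.2683; S(1,1) = 77.8366
  k=2: S(2,0) = 127.6909; S(2,1) = 91.8000; S(2,2) = 65.9972
Terminal payoffs V(N, i) = max(S_T - K, 0):
  V(2,0) = 39.940874; V(2,1) = 4.050000; V(2,2) = 0.000000
Backward induction: V(k, i) = exp(-r*dt) * [p * V(k+1, i) + (1-p) * V(k+1, i+1)].
  V(1,0) = exp(-r*dt) * [p*39.940874 + (1-p)*4.050000] = 20.934112
  V(1,1) = exp(-r*dt) * [p*4.050000 + (1-p)*0.000000] = 1.907404
  V(0,0) = exp(-r*dt) * [p*20.934112 + (1-p)*1.907404] = 10.859257

Answer: Price = V(0,0) = 10.8593


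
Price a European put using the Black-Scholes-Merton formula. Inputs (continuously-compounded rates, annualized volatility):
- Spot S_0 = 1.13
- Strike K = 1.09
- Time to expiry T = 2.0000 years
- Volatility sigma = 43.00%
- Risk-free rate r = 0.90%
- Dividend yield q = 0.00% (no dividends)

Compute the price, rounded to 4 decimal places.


d1 = (ln(S/K) + (r - q + 0.5*sigma^2) * T) / (sigma * sqrt(T)) = 0.39292105
d2 = d1 - sigma * sqrt(T) = -0.21519079
exp(-rT) = 0.98216103; exp(-qT) = 1.00000000
P = K * exp(-rT) * N(-d2) - S_0 * exp(-qT) * N(-d1)
N(-d1) = 0.34718890; N(-d2) = 0.58519071
P = 1.0900 * 0.98216103 * 0.58519071 - 1.1300 * 1.00000000 * 0.34718890 = 0.2342

Answer: Price = 0.2342


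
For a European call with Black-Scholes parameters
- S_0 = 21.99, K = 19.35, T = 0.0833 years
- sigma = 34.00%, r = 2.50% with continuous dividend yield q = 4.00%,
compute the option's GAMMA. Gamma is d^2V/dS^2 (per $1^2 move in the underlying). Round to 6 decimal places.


d1 = 1.3396590283; d2 = 1.2415291144
phi(d1) = 0.1626293345; exp(-qT) = 0.9966735450; exp(-rT) = 0.9979196669
Gamma = exp(-qT) * phi(d1) / (S * sigma * sqrt(T)) = 0.9966735450 * 0.1626293345 / (21.9900 * 0.3400 * 0.2886173938) = 0.075115

Answer: Gamma = 0.075115


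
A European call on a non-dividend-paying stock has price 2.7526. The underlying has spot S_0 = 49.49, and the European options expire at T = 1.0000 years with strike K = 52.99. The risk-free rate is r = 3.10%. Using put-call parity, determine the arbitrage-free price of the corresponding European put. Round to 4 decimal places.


Answer: Put price = 4.6351

Derivation:
Put-call parity: C - P = S_0 * exp(-qT) - K * exp(-rT).
S_0 * exp(-qT) = 49.4900 * 1.00000000 = 49.49000000
K * exp(-rT) = 52.9900 * 0.96947557 = 51.37251062
P = C - S*exp(-qT) + K*exp(-rT)
P = 2.7526 - 49.49000000 + 51.37251062 = 4.6351


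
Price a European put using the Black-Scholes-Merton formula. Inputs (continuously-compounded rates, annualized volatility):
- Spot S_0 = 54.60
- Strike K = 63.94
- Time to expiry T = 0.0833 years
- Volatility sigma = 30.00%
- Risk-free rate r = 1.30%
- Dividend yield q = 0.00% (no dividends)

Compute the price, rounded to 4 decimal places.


Answer: Price = 9.3417

Derivation:
d1 = (ln(S/K) + (r - q + 0.5*sigma^2) * T) / (sigma * sqrt(T)) = -1.76796761
d2 = d1 - sigma * sqrt(T) = -1.85455282
exp(-rT) = 0.99891769; exp(-qT) = 1.00000000
P = K * exp(-rT) * N(-d2) - S_0 * exp(-qT) * N(-d1)
N(-d1) = 0.96146684; N(-d2) = 0.96816994
P = 63.9400 * 0.99891769 * 0.96816994 - 54.6000 * 1.00000000 * 0.96146684 = 9.3417


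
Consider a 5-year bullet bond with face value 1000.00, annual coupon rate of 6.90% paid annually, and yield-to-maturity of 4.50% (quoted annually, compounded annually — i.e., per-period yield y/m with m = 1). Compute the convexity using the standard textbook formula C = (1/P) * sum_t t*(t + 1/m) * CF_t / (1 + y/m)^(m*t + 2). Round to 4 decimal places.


Answer: Convexity = 23.3030

Derivation:
Coupon per period c = face * coupon_rate / m = 69.000000
Periods per year m = 1; per-period yield y/m = 0.045000
Number of cashflows N = 5
Cashflows (t years, CF_t, discount factor 1/(1+y/m)^(m*t), PV):
  t = 1.0000: CF_t = 69.000000, DF = 0.956938, PV = 66.028708
  t = 2.0000: CF_t = 69.000000, DF = 0.915730, PV = 63.185367
  t = 3.0000: CF_t = 69.000000, DF = 0.876297, PV = 60.464466
  t = 4.0000: CF_t = 69.000000, DF = 0.838561, PV = 57.860733
  t = 5.0000: CF_t = 1069.000000, DF = 0.802451, PV = 857.820169
Price P = sum_t PV_t = 1105.359442
Convexity numerator sum_t t*(t + 1/m) * CF_t / (1+y/m)^(m*t + 2):
  t = 1.0000: term = 120.928931
  t = 2.0000: term = 347.164396
  t = 3.0000: term = 664.429467
  t = 4.0000: term = 1059.696119
  t = 5.0000: term = 23565.948638
Convexity = (1/P) * sum = 25758.167551 / 1105.359442 = 23.302979


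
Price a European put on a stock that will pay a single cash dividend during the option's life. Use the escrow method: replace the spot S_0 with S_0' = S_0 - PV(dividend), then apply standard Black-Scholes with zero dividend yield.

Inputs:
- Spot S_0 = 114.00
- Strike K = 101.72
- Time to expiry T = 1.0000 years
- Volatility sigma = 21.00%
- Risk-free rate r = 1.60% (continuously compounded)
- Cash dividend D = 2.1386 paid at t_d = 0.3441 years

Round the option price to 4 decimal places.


PV(D) = D * exp(-r * t_d) = 2.1386 * 0.99450953 = 2.12685808
S_0' = S_0 - PV(D) = 114.0000 - 2.12685808 = 111.87314192
d1 = (ln(S_0'/K) + (r + sigma^2/2)*T) / (sigma*sqrt(T)) = 0.63424584
d2 = d1 - sigma*sqrt(T) = 0.42424584
exp(-rT) = 0.98412732
N(-d1) = 0.26296020; N(-d2) = 0.33569326
P = K * exp(-rT) * N(-d2) - S_0' * N(-d1) = 101.7200 * 0.98412732 * 0.33569326 - 111.87314192 * 0.26296020 = 4.1865

Answer: Price = 4.1865


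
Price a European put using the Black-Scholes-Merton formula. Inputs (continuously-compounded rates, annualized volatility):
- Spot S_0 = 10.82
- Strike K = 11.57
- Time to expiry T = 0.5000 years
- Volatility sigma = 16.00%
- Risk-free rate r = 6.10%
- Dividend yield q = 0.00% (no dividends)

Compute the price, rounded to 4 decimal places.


d1 = (ln(S/K) + (r - q + 0.5*sigma^2) * T) / (sigma * sqrt(T)) = -0.26621923
d2 = d1 - sigma * sqrt(T) = -0.37935632
exp(-rT) = 0.96996043; exp(-qT) = 1.00000000
P = K * exp(-rT) * N(-d2) - S_0 * exp(-qT) * N(-d1)
N(-d1) = 0.60496481; N(-d2) = 0.64778836
P = 11.5700 * 0.96996043 * 0.64778836 - 10.8200 * 1.00000000 * 0.60496481 = 0.7240

Answer: Price = 0.7240


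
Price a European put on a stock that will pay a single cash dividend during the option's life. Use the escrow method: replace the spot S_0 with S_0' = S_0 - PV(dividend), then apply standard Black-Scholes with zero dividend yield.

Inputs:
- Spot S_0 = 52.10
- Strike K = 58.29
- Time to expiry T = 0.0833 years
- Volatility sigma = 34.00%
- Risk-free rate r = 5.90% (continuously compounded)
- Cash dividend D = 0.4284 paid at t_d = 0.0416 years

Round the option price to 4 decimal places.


Answer: Price = 6.6466

Derivation:
PV(D) = D * exp(-r * t_d) = 0.4284 * 0.99754861 = 0.42734982
S_0' = S_0 - PV(D) = 52.1000 - 0.42734982 = 51.67265018
d1 = (ln(S_0'/K) + (r + sigma^2/2)*T) / (sigma*sqrt(T)) = -1.12883499
d2 = d1 - sigma*sqrt(T) = -1.22696491
exp(-rT) = 0.99509736
N(-d1) = 0.87051628; N(-d2) = 0.89008211
P = K * exp(-rT) * N(-d2) - S_0' * N(-d1) = 58.2900 * 0.99509736 * 0.89008211 - 51.67265018 * 0.87051628 = 6.6466


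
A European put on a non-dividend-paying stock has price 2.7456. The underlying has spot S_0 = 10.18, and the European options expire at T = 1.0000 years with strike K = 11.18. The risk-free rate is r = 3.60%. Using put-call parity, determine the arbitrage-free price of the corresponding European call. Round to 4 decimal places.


Answer: Call price = 2.1409

Derivation:
Put-call parity: C - P = S_0 * exp(-qT) - K * exp(-rT).
S_0 * exp(-qT) = 10.1800 * 1.00000000 = 10.18000000
K * exp(-rT) = 11.1800 * 0.96464029 = 10.78467848
C = P + S*exp(-qT) - K*exp(-rT)
C = 2.7456 + 10.18000000 - 10.78467848 = 2.1409


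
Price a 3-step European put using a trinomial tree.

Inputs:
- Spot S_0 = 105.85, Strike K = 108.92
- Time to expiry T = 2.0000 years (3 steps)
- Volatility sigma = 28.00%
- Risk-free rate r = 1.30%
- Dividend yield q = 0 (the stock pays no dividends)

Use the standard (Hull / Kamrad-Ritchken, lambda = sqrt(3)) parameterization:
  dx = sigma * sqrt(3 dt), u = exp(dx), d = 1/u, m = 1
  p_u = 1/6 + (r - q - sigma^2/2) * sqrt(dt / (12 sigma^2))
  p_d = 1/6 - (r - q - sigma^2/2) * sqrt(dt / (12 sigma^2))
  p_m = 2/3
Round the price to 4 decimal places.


Answer: Price = V(0,0) = 15.7522

Derivation:
dt = T/N = 0.666667; dx = sigma*sqrt(3*dt) = 0.395980
u = exp(dx) = 1.485839; d = 1/u = 0.673020
p_u = 0.144612, p_m = 0.666667, p_d = 0.188722
Discount per step: exp(-r*dt) = 0.991371
Stock lattice S(k, j) with j the centered position index:
  k=0: S(0,+0) = 105.8500
  k=1: S(1,-1) = 71.2392; S(1,+0) = 105.8500; S(1,+1) = 157.2761
  k=2: S(2,-2) = 47.9454; S(2,-1) = 71.2392; S(2,+0) = 105.8500; S(2,+1) = 157.2761; S(2,+2) = 233.6870
  k=3: S(3,-3) = 32.2682; S(3,-2) = 47.9454; S(3,-1) = 71.2392; S(3,+0) = 105.8500; S(3,+1) = 157.2761; S(3,+2) = 233.6870; S(3,+3) = 347.2213
Terminal payoffs V(N, j) = max(K - S_T, 0):
  V(3,-3) = 76.651755; V(3,-2) = 60.974574; V(3,-1) = 37.680802; V(3,+0) = 3.070000; V(3,+1) = 0.000000; V(3,+2) = 0.000000; V(3,+3) = 0.000000
Backward induction: V(k, j) = exp(-r*dt) * [p_u * V(k+1, j+1) + p_m * V(k+1, j) + p_d * V(k+1, j-1)]
  V(2,-2) = exp(-r*dt) * [p_u*37.680802 + p_m*60.974574 + p_d*76.651755] = 60.042021
  V(2,-1) = exp(-r*dt) * [p_u*3.070000 + p_m*37.680802 + p_d*60.974574] = 36.751816
  V(2,+0) = exp(-r*dt) * [p_u*0.000000 + p_m*3.070000 + p_d*37.680802] = 9.078825
  V(2,+1) = exp(-r*dt) * [p_u*0.000000 + p_m*0.000000 + p_d*3.070000] = 0.574376
  V(2,+2) = exp(-r*dt) * [p_u*0.000000 + p_m*0.000000 + p_d*0.000000] = 0.000000
  V(1,-1) = exp(-r*dt) * [p_u*9.078825 + p_m*36.751816 + p_d*60.042021] = 36.824809
  V(1,+0) = exp(-r*dt) * [p_u*0.574376 + p_m*9.078825 + p_d*36.751816] = 12.958679
  V(1,+1) = exp(-r*dt) * [p_u*0.000000 + p_m*0.574376 + p_d*9.078825] = 2.078199
  V(0,+0) = exp(-r*dt) * [p_u*2.078199 + p_m*12.958679 + p_d*36.824809] = 15.752178


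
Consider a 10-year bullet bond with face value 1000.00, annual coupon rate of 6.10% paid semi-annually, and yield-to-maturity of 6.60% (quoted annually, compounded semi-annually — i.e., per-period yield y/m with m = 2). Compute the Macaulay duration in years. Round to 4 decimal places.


Answer: Macaulay duration = 7.5790 years

Derivation:
Coupon per period c = face * coupon_rate / m = 30.500000
Periods per year m = 2; per-period yield y/m = 0.033000
Number of cashflows N = 20
Cashflows (t years, CF_t, discount factor 1/(1+y/m)^(m*t), PV):
  t = 0.5000: CF_t = 30.500000, DF = 0.968054, PV = 29.525653
  t = 1.0000: CF_t = 30.500000, DF = 0.937129, PV = 28.582433
  t = 1.5000: CF_t = 30.500000, DF = 0.907192, PV = 27.669345
  t = 2.0000: CF_t = 30.500000, DF = 0.878211, PV = 26.785426
  t = 2.5000: CF_t = 30.500000, DF = 0.850156, PV = 25.929744
  t = 3.0000: CF_t = 30.500000, DF = 0.822997, PV = 25.101398
  t = 3.5000: CF_t = 30.500000, DF = 0.796705, PV = 24.299514
  t = 4.0000: CF_t = 30.500000, DF = 0.771254, PV = 23.523247
  t = 4.5000: CF_t = 30.500000, DF = 0.746616, PV = 22.771778
  t = 5.0000: CF_t = 30.500000, DF = 0.722764, PV = 22.044316
  t = 5.5000: CF_t = 30.500000, DF = 0.699675, PV = 21.340093
  t = 6.0000: CF_t = 30.500000, DF = 0.677323, PV = 20.658367
  t = 6.5000: CF_t = 30.500000, DF = 0.655686, PV = 19.998419
  t = 7.0000: CF_t = 30.500000, DF = 0.634739, PV = 19.359554
  t = 7.5000: CF_t = 30.500000, DF = 0.614462, PV = 18.741097
  t = 8.0000: CF_t = 30.500000, DF = 0.594833, PV = 18.142398
  t = 8.5000: CF_t = 30.500000, DF = 0.575830, PV = 17.562825
  t = 9.0000: CF_t = 30.500000, DF = 0.557435, PV = 17.001767
  t = 9.5000: CF_t = 30.500000, DF = 0.539627, PV = 16.458632
  t = 10.0000: CF_t = 1030.500000, DF = 0.522388, PV = 538.321302
Price P = sum_t PV_t = 963.817307
Macaulay numerator sum_t t * PV_t:
  t * PV_t at t = 0.5000: 14.762827
  t * PV_t at t = 1.0000: 28.582433
  t * PV_t at t = 1.5000: 41.504017
  t * PV_t at t = 2.0000: 53.570851
  t * PV_t at t = 2.5000: 64.824360
  t * PV_t at t = 3.0000: 75.304194
  t * PV_t at t = 3.5000: 85.048299
  t * PV_t at t = 4.0000: 94.092988
  t * PV_t at t = 4.5000: 102.473002
  t * PV_t at t = 5.0000: 110.221579
  t * PV_t at t = 5.5000: 117.370510
  t * PV_t at t = 6.0000: 123.950200
  t * PV_t at t = 6.5000: 129.989722
  t * PV_t at t = 7.0000: 135.516875
  t * PV_t at t = 7.5000: 140.558230
  t * PV_t at t = 8.0000: 145.139186
  t * PV_t at t = 8.5000: 149.284012
  t * PV_t at t = 9.0000: 153.015900
  t * PV_t at t = 9.5000: 156.357002
  t * PV_t at t = 10.0000: 5383.213020
Macaulay duration D = (sum_t t * PV_t) / P = 7304.779209 / 963.817307 = 7.579008


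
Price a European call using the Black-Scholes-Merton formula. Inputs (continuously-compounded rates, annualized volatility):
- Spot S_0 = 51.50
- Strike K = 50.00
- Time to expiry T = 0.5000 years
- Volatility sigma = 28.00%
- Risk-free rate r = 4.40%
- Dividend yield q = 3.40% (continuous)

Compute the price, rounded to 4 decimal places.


Answer: Price = 4.8443

Derivation:
d1 = (ln(S/K) + (r - q + 0.5*sigma^2) * T) / (sigma * sqrt(T)) = 0.27354326
d2 = d1 - sigma * sqrt(T) = 0.07555336
exp(-rT) = 0.97824024; exp(-qT) = 0.98314368
C = S_0 * exp(-qT) * N(d1) - K * exp(-rT) * N(d2)
N(d1) = 0.60778218; N(d2) = 0.53011278
C = 51.5000 * 0.98314368 * 0.60778218 - 50.0000 * 0.97824024 * 0.53011278 = 4.8443


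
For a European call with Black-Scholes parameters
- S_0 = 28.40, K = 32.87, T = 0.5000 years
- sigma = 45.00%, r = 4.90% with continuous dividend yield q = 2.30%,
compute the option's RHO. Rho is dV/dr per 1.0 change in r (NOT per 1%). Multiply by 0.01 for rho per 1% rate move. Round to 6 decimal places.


d1 = -0.2594178126; d2 = -0.5776158642
phi(d1) = 0.3857416886; exp(-qT) = 0.9885658722; exp(-rT) = 0.9757976889
N(d2) = 0.2817617470
Rho = K*T*exp(-rT)*N(d2) = 32.8700 * 0.5000 * 0.9757976889 * 0.2817617470 = 4.518679

Answer: Rho = 4.518679


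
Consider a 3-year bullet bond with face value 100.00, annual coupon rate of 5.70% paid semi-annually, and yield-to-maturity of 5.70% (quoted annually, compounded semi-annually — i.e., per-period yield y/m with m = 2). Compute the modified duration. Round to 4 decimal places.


Coupon per period c = face * coupon_rate / m = 2.850000
Periods per year m = 2; per-period yield y/m = 0.028500
Number of cashflows N = 6
Cashflows (t years, CF_t, discount factor 1/(1+y/m)^(m*t), PV):
  t = 0.5000: CF_t = 2.850000, DF = 0.972290, PV = 2.771026
  t = 1.0000: CF_t = 2.850000, DF = 0.945347, PV = 2.694240
  t = 1.5000: CF_t = 2.850000, DF = 0.919152, PV = 2.619582
  t = 2.0000: CF_t = 2.850000, DF = 0.893682, PV = 2.546993
  t = 2.5000: CF_t = 2.850000, DF = 0.868917, PV = 2.476415
  t = 3.0000: CF_t = 102.850000, DF = 0.844840, PV = 86.891745
Price P = sum_t PV_t = 100.000000
First compute Macaulay numerator sum_t t * PV_t:
  t * PV_t at t = 0.5000: 1.385513
  t * PV_t at t = 1.0000: 2.694240
  t * PV_t at t = 1.5000: 3.929373
  t * PV_t at t = 2.0000: 5.093985
  t * PV_t at t = 2.5000: 6.191037
  t * PV_t at t = 3.0000: 260.675236
Macaulay duration D = 279.969383 / 100.000000 = 2.799694
Modified duration = D / (1 + y/m) = 2.799694 / (1 + 0.028500) = 2.722114

Answer: Modified duration = 2.7221


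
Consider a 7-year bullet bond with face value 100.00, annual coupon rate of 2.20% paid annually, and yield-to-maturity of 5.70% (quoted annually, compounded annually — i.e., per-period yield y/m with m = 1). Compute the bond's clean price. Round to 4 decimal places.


Answer: Price = 80.2516

Derivation:
Coupon per period c = face * coupon_rate / m = 2.200000
Periods per year m = 1; per-period yield y/m = 0.057000
Number of cashflows N = 7
Cashflows (t years, CF_t, discount factor 1/(1+y/m)^(m*t), PV):
  t = 1.0000: CF_t = 2.200000, DF = 0.946074, PV = 2.081362
  t = 2.0000: CF_t = 2.200000, DF = 0.895056, PV = 1.969122
  t = 3.0000: CF_t = 2.200000, DF = 0.846789, PV = 1.862935
  t = 4.0000: CF_t = 2.200000, DF = 0.801125, PV = 1.762474
  t = 5.0000: CF_t = 2.200000, DF = 0.757923, PV = 1.667431
  t = 6.0000: CF_t = 2.200000, DF = 0.717051, PV = 1.577512
  t = 7.0000: CF_t = 102.200000, DF = 0.678383, PV = 69.330764
Price P = sum_t PV_t = 80.251600


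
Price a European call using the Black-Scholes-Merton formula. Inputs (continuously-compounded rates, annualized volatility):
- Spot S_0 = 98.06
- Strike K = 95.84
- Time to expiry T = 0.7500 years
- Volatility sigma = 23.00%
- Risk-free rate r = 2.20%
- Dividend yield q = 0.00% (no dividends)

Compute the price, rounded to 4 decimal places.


d1 = (ln(S/K) + (r - q + 0.5*sigma^2) * T) / (sigma * sqrt(T)) = 0.29739514
d2 = d1 - sigma * sqrt(T) = 0.09820930
exp(-rT) = 0.98363538; exp(-qT) = 1.00000000
C = S_0 * exp(-qT) * N(d1) - K * exp(-rT) * N(d2)
N(d1) = 0.61691757; N(d2) = 0.53911695
C = 98.0600 * 1.00000000 * 0.61691757 - 95.8400 * 0.98363538 * 0.53911695 = 9.6715

Answer: Price = 9.6715


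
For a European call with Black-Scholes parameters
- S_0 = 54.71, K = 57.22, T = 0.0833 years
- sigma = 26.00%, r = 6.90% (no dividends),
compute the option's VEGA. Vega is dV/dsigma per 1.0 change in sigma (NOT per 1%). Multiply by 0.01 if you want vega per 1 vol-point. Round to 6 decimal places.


d1 = -0.4836552091; d2 = -0.5586957315
phi(d1) = 0.3549069226; exp(-qT) = 1.0000000000; exp(-rT) = 0.9942687864
Vega = S * exp(-qT) * phi(d1) * sqrt(T) = 54.7100 * 1.0000000000 * 0.3549069226 * 0.2886173938 = 5.604072

Answer: Vega = 5.604072


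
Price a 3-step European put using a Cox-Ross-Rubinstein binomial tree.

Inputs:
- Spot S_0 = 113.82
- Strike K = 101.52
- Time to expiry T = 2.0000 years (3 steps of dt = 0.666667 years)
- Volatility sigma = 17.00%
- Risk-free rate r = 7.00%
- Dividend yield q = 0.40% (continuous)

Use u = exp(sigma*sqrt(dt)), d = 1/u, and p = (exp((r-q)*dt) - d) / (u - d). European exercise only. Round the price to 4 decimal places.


Answer: Price = V(0,0) = 1.7532

Derivation:
dt = T/N = 0.666667
u = exp(sigma*sqrt(dt)) = 1.148899; d = 1/u = 0.870398
p = (exp((r-q)*dt) - d) / (u - d) = 0.626870
Discount per step: exp(-r*dt) = 0.954405
Stock lattice S(k, i) with i counting down-moves:
  k=0: S(0,0) = 113.8200
  k=1: S(1,0) = 130.7677; S(1,1) = 99.0687
  k=2: S(2,0) = 150.2390; S(2,1) = 113.8200; S(2,2) = 86.2292
  k=3: S(3,0) = 172.6094; S(3,1) = 130.7677; S(3,2) = 99.0687; S(3,3) = 75.0538
Terminal payoffs V(N, i) = max(K - S_T, 0):
  V(3,0) = 0.000000; V(3,1) = 0.000000; V(3,2) = 2.451272; V(3,3) = 26.466214
Backward induction: V(k, i) = exp(-r*dt) * [p * V(k+1, i) + (1-p) * V(k+1, i+1)].
  V(2,0) = exp(-r*dt) * [p*0.000000 + (1-p)*0.000000] = 0.000000
  V(2,1) = exp(-r*dt) * [p*0.000000 + (1-p)*2.451272] = 0.872939
  V(2,2) = exp(-r*dt) * [p*2.451272 + (1-p)*26.466214] = 10.891635
  V(1,0) = exp(-r*dt) * [p*0.000000 + (1-p)*0.872939] = 0.310869
  V(1,1) = exp(-r*dt) * [p*0.872939 + (1-p)*10.891635] = 4.400966
  V(0,0) = exp(-r*dt) * [p*0.310869 + (1-p)*4.400966] = 1.753248


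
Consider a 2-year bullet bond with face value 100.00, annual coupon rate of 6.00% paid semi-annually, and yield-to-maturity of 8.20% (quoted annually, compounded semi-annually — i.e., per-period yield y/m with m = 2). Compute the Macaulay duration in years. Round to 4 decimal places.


Coupon per period c = face * coupon_rate / m = 3.000000
Periods per year m = 2; per-period yield y/m = 0.041000
Number of cashflows N = 4
Cashflows (t years, CF_t, discount factor 1/(1+y/m)^(m*t), PV):
  t = 0.5000: CF_t = 3.000000, DF = 0.960615, PV = 2.881844
  t = 1.0000: CF_t = 3.000000, DF = 0.922781, PV = 2.768342
  t = 1.5000: CF_t = 3.000000, DF = 0.886437, PV = 2.659311
  t = 2.0000: CF_t = 103.000000, DF = 0.851524, PV = 87.707010
Price P = sum_t PV_t = 96.016508
Macaulay numerator sum_t t * PV_t:
  t * PV_t at t = 0.5000: 1.440922
  t * PV_t at t = 1.0000: 2.768342
  t * PV_t at t = 1.5000: 3.988966
  t * PV_t at t = 2.0000: 175.414020
Macaulay duration D = (sum_t t * PV_t) / P = 183.612251 / 96.016508 = 1.912299

Answer: Macaulay duration = 1.9123 years


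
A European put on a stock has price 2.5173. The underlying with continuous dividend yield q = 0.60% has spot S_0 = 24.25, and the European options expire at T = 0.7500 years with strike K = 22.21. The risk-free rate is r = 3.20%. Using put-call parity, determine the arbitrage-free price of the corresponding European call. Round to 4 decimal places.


Answer: Call price = 4.9751

Derivation:
Put-call parity: C - P = S_0 * exp(-qT) - K * exp(-rT).
S_0 * exp(-qT) = 24.2500 * 0.99551011 = 24.14112016
K * exp(-rT) = 22.2100 * 0.97628571 = 21.68330561
C = P + S*exp(-qT) - K*exp(-rT)
C = 2.5173 + 24.14112016 - 21.68330561 = 4.9751


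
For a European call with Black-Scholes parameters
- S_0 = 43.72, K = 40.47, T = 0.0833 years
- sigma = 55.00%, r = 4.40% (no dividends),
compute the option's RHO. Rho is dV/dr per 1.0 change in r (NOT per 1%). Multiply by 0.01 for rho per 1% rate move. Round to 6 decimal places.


Answer: Rho = 2.238729

Derivation:
d1 = 0.5890719714; d2 = 0.4303324048
phi(d1) = 0.3353966469; exp(-qT) = 1.0000000000; exp(-rT) = 0.9963415086
N(d2) = 0.6665230709
Rho = K*T*exp(-rT)*N(d2) = 40.4700 * 0.0833 * 0.9963415086 * 0.6665230709 = 2.238729


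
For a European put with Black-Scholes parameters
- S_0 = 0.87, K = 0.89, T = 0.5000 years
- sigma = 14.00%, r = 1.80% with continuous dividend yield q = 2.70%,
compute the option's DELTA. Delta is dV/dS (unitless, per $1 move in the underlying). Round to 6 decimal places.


Answer: Delta = -0.581323

Derivation:
d1 = -0.2255493964; d2 = -0.3245443458
phi(d1) = 0.3889226500; exp(-qT) = 0.9865907163; exp(-rT) = 0.9910403788
N(-d1) = 0.5892240488
Delta = -exp(-qT) * N(-d1) = -0.9865907163 * 0.5892240488 = -0.581323


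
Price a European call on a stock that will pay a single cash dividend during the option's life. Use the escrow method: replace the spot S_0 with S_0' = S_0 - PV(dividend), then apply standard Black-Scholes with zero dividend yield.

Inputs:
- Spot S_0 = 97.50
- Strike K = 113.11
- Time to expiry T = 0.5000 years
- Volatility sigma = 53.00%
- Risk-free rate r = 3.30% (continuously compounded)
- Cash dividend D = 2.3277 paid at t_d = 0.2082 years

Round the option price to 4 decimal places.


Answer: Price = 8.5997

Derivation:
PV(D) = D * exp(-r * t_d) = 2.3277 * 0.99315295 = 2.31176212
S_0' = S_0 - PV(D) = 97.5000 - 2.31176212 = 95.18823788
d1 = (ln(S_0'/K) + (r + sigma^2/2)*T) / (sigma*sqrt(T)) = -0.22888757
d2 = d1 - sigma*sqrt(T) = -0.60365416
exp(-rT) = 0.98363538
N(d1) = 0.40947815; N(d2) = 0.27303680
C = S_0' * N(d1) - K * exp(-rT) * N(d2) = 95.18823788 * 0.40947815 - 113.1100 * 0.98363538 * 0.27303680 = 8.5997


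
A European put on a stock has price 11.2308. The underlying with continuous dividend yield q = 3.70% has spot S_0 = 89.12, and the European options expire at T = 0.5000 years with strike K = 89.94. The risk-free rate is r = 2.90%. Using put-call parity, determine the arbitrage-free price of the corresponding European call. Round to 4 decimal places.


Put-call parity: C - P = S_0 * exp(-qT) - K * exp(-rT).
S_0 * exp(-qT) = 89.1200 * 0.98167007 = 87.48643705
K * exp(-rT) = 89.9400 * 0.98560462 = 88.64527941
C = P + S*exp(-qT) - K*exp(-rT)
C = 11.2308 + 87.48643705 - 88.64527941 = 10.0720

Answer: Call price = 10.0720


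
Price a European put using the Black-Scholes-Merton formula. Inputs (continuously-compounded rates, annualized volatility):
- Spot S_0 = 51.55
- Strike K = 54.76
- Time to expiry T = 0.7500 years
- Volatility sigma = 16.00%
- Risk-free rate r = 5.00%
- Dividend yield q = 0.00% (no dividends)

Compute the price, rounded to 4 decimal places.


d1 = (ln(S/K) + (r - q + 0.5*sigma^2) * T) / (sigma * sqrt(T)) = -0.09604070
d2 = d1 - sigma * sqrt(T) = -0.23460477
exp(-rT) = 0.96319442; exp(-qT) = 1.00000000
P = K * exp(-rT) * N(-d2) - S_0 * exp(-qT) * N(-d1)
N(-d1) = 0.53825588; N(-d2) = 0.59274224
P = 54.7600 * 0.96319442 * 0.59274224 - 51.5500 * 1.00000000 * 0.53825588 = 3.5168

Answer: Price = 3.5168


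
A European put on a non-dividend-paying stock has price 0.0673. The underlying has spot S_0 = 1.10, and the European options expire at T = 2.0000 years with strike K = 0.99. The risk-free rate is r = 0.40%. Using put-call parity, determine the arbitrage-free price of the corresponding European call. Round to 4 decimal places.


Put-call parity: C - P = S_0 * exp(-qT) - K * exp(-rT).
S_0 * exp(-qT) = 1.1000 * 1.00000000 = 1.10000000
K * exp(-rT) = 0.9900 * 0.99203191 = 0.98211160
C = P + S*exp(-qT) - K*exp(-rT)
C = 0.0673 + 1.10000000 - 0.98211160 = 0.1852

Answer: Call price = 0.1852


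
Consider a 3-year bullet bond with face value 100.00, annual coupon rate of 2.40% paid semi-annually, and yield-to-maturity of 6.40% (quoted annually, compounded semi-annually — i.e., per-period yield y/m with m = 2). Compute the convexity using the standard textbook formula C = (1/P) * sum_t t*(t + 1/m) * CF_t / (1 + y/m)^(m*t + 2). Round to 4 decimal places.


Coupon per period c = face * coupon_rate / m = 1.200000
Periods per year m = 2; per-period yield y/m = 0.032000
Number of cashflows N = 6
Cashflows (t years, CF_t, discount factor 1/(1+y/m)^(m*t), PV):
  t = 0.5000: CF_t = 1.200000, DF = 0.968992, PV = 1.162791
  t = 1.0000: CF_t = 1.200000, DF = 0.938946, PV = 1.126735
  t = 1.5000: CF_t = 1.200000, DF = 0.909831, PV = 1.091798
  t = 2.0000: CF_t = 1.200000, DF = 0.881620, PV = 1.057943
  t = 2.5000: CF_t = 1.200000, DF = 0.854283, PV = 1.025139
  t = 3.0000: CF_t = 101.200000, DF = 0.827793, PV = 83.772664
Price P = sum_t PV_t = 89.237070
Convexity numerator sum_t t*(t + 1/m) * CF_t / (1+y/m)^(m*t + 2):
  t = 0.5000: term = 0.545899
  t = 1.0000: term = 1.586915
  t = 1.5000: term = 3.075417
  t = 2.0000: term = 4.966759
  t = 2.5000: term = 7.219126
  t = 3.0000: term = 825.909066
Convexity = (1/P) * sum = 843.303182 / 89.237070 = 9.450144

Answer: Convexity = 9.4501


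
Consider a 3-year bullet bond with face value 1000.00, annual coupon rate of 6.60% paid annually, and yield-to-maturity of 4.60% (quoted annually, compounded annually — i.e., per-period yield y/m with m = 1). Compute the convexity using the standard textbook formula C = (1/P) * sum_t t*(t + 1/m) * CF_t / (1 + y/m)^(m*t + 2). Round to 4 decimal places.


Answer: Convexity = 10.1075

Derivation:
Coupon per period c = face * coupon_rate / m = 66.000000
Periods per year m = 1; per-period yield y/m = 0.046000
Number of cashflows N = 3
Cashflows (t years, CF_t, discount factor 1/(1+y/m)^(m*t), PV):
  t = 1.0000: CF_t = 66.000000, DF = 0.956023, PV = 63.097514
  t = 2.0000: CF_t = 66.000000, DF = 0.913980, PV = 60.322671
  t = 3.0000: CF_t = 1066.000000, DF = 0.873786, PV = 931.455585
Price P = sum_t PV_t = 1054.875771
Convexity numerator sum_t t*(t + 1/m) * CF_t / (1+y/m)^(m*t + 2):
  t = 1.0000: term = 115.339716
  t = 2.0000: term = 330.802245
  t = 3.0000: term = 10215.979860
Convexity = (1/P) * sum = 10662.121821 / 1054.875771 = 10.107467


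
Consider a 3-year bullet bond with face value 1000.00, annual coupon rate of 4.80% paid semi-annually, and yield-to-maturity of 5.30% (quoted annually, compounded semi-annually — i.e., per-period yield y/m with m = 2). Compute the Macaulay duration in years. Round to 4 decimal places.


Coupon per period c = face * coupon_rate / m = 24.000000
Periods per year m = 2; per-period yield y/m = 0.026500
Number of cashflows N = 6
Cashflows (t years, CF_t, discount factor 1/(1+y/m)^(m*t), PV):
  t = 0.5000: CF_t = 24.000000, DF = 0.974184, PV = 23.380419
  t = 1.0000: CF_t = 24.000000, DF = 0.949035, PV = 22.776833
  t = 1.5000: CF_t = 24.000000, DF = 0.924535, PV = 22.188829
  t = 2.0000: CF_t = 24.000000, DF = 0.900667, PV = 21.616005
  t = 2.5000: CF_t = 24.000000, DF = 0.877415, PV = 21.057969
  t = 3.0000: CF_t = 1024.000000, DF = 0.854764, PV = 875.278447
Price P = sum_t PV_t = 986.298501
Macaulay numerator sum_t t * PV_t:
  t * PV_t at t = 0.5000: 11.690209
  t * PV_t at t = 1.0000: 22.776833
  t * PV_t at t = 1.5000: 33.283243
  t * PV_t at t = 2.0000: 43.232009
  t * PV_t at t = 2.5000: 52.644921
  t * PV_t at t = 3.0000: 2625.835341
Macaulay duration D = (sum_t t * PV_t) / P = 2789.462557 / 986.298501 = 2.828213

Answer: Macaulay duration = 2.8282 years


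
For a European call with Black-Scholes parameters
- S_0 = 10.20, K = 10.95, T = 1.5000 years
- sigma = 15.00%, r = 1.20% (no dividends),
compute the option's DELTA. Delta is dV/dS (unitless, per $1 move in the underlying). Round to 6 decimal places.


Answer: Delta = 0.422158

Derivation:
d1 = -0.1963768771; d2 = -0.3800886079
phi(d1) = 0.3913235873; exp(-qT) = 1.0000000000; exp(-rT) = 0.9821610324
N(d1) = 0.4221575966
Delta = exp(-qT) * N(d1) = 1.0000000000 * 0.4221575966 = 0.422158


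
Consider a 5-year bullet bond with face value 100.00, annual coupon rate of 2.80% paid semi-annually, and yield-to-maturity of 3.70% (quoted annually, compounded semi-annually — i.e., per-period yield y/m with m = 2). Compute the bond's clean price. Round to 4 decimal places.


Answer: Price = 95.9259

Derivation:
Coupon per period c = face * coupon_rate / m = 1.400000
Periods per year m = 2; per-period yield y/m = 0.018500
Number of cashflows N = 10
Cashflows (t years, CF_t, discount factor 1/(1+y/m)^(m*t), PV):
  t = 0.5000: CF_t = 1.400000, DF = 0.981836, PV = 1.374570
  t = 1.0000: CF_t = 1.400000, DF = 0.964002, PV = 1.349603
  t = 1.5000: CF_t = 1.400000, DF = 0.946492, PV = 1.325089
  t = 2.0000: CF_t = 1.400000, DF = 0.929300, PV = 1.301020
  t = 2.5000: CF_t = 1.400000, DF = 0.912420, PV = 1.277388
  t = 3.0000: CF_t = 1.400000, DF = 0.895847, PV = 1.254186
  t = 3.5000: CF_t = 1.400000, DF = 0.879575, PV = 1.231405
  t = 4.0000: CF_t = 1.400000, DF = 0.863598, PV = 1.209037
  t = 4.5000: CF_t = 1.400000, DF = 0.847912, PV = 1.187077
  t = 5.0000: CF_t = 101.400000, DF = 0.832510, PV = 84.416554
Price P = sum_t PV_t = 95.925929


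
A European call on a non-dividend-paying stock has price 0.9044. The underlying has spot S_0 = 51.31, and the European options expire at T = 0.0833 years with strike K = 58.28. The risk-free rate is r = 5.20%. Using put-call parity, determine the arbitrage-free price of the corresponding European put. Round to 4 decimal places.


Put-call parity: C - P = S_0 * exp(-qT) - K * exp(-rT).
S_0 * exp(-qT) = 51.3100 * 1.00000000 = 51.31000000
K * exp(-rT) = 58.2800 * 0.99567777 = 58.02810031
P = C - S*exp(-qT) + K*exp(-rT)
P = 0.9044 - 51.31000000 + 58.02810031 = 7.6225

Answer: Put price = 7.6225


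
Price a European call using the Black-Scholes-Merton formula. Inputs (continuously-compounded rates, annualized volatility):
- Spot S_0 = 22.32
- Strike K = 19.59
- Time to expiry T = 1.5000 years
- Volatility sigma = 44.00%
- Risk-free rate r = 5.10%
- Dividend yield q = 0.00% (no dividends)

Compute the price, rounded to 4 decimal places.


d1 = (ln(S/K) + (r - q + 0.5*sigma^2) * T) / (sigma * sqrt(T)) = 0.65350142
d2 = d1 - sigma * sqrt(T) = 0.11461368
exp(-rT) = 0.92635291; exp(-qT) = 1.00000000
C = S_0 * exp(-qT) * N(d1) - K * exp(-rT) * N(d2)
N(d1) = 0.74328346; N(d2) = 0.54562433
C = 22.3200 * 1.00000000 * 0.74328346 - 19.5900 * 0.92635291 * 0.54562433 = 6.6885

Answer: Price = 6.6885


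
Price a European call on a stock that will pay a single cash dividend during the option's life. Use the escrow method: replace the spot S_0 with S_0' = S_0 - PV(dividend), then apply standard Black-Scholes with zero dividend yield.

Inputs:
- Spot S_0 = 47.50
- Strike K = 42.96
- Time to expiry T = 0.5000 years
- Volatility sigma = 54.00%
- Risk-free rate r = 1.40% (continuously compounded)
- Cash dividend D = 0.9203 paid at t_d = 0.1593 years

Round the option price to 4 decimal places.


Answer: Price = 8.8929

Derivation:
PV(D) = D * exp(-r * t_d) = 0.9203 * 0.99777229 = 0.91824983
S_0' = S_0 - PV(D) = 47.5000 - 0.91824983 = 46.58175017
d1 = (ln(S_0'/K) + (r + sigma^2/2)*T) / (sigma*sqrt(T)) = 0.42122452
d2 = d1 - sigma*sqrt(T) = 0.03938686
exp(-rT) = 0.99302444
N(d1) = 0.66320443; N(d2) = 0.51570902
C = S_0' * N(d1) - K * exp(-rT) * N(d2) = 46.58175017 * 0.66320443 - 42.9600 * 0.99302444 * 0.51570902 = 8.8929


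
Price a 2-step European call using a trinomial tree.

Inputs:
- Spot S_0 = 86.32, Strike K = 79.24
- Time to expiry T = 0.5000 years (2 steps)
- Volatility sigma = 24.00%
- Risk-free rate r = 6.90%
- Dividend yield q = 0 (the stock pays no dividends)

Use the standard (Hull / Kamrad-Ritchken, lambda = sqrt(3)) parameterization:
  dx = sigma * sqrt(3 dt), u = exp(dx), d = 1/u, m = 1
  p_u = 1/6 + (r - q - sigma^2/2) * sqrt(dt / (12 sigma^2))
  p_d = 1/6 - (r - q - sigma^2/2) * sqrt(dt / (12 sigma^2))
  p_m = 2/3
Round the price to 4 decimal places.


Answer: Price = V(0,0) = 11.8693

Derivation:
dt = T/N = 0.250000; dx = sigma*sqrt(3*dt) = 0.207846
u = exp(dx) = 1.231024; d = 1/u = 0.812332
p_u = 0.190843, p_m = 0.666667, p_d = 0.142490
Discount per step: exp(-r*dt) = 0.982898
Stock lattice S(k, j) with j the centered position index:
  k=0: S(0,+0) = 86.3200
  k=1: S(1,-1) = 70.1205; S(1,+0) = 86.3200; S(1,+1) = 106.2620
  k=2: S(2,-2) = 56.9611; S(2,-1) = 70.1205; S(2,+0) = 86.3200; S(2,+1) = 106.2620; S(2,+2) = 130.8110
Terminal payoffs V(N, j) = max(S_T - K, 0):
  V(2,-2) = 0.000000; V(2,-1) = 0.000000; V(2,+0) = 7.080000; V(2,+1) = 27.021965; V(2,+2) = 51.570998
Backward induction: V(k, j) = exp(-r*dt) * [p_u * V(k+1, j+1) + p_m * V(k+1, j) + p_d * V(k+1, j-1)]
  V(1,-1) = exp(-r*dt) * [p_u*7.080000 + p_m*0.000000 + p_d*0.000000] = 1.328062
  V(1,+0) = exp(-r*dt) * [p_u*27.021965 + p_m*7.080000 + p_d*0.000000] = 9.708042
  V(1,+1) = exp(-r*dt) * [p_u*51.570998 + p_m*27.021965 + p_d*7.080000] = 28.371789
  V(0,+0) = exp(-r*dt) * [p_u*28.371789 + p_m*9.708042 + p_d*1.328062] = 11.869306


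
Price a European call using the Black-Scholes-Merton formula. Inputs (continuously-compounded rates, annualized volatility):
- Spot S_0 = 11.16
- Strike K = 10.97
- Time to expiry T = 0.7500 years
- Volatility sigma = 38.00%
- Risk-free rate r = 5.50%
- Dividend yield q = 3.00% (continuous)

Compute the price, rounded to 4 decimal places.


d1 = (ln(S/K) + (r - q + 0.5*sigma^2) * T) / (sigma * sqrt(T)) = 0.27369953
d2 = d1 - sigma * sqrt(T) = -0.05539013
exp(-rT) = 0.95958920; exp(-qT) = 0.97775124
C = S_0 * exp(-qT) * N(d1) - K * exp(-rT) * N(d2)
N(d1) = 0.60784223; N(d2) = 0.47791383
C = 11.1600 * 0.97775124 * 0.60784223 - 10.9700 * 0.95958920 * 0.47791383 = 1.6017

Answer: Price = 1.6017


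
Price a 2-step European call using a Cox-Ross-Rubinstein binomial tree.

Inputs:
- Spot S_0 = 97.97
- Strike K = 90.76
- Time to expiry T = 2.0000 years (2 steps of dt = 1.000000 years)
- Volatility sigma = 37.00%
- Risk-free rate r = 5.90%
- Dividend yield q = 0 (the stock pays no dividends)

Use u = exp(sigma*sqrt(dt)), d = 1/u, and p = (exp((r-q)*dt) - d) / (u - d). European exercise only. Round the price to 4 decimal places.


Answer: Price = V(0,0) = 27.5334

Derivation:
dt = T/N = 1.000000
u = exp(sigma*sqrt(dt)) = 1.447735; d = 1/u = 0.690734
p = (exp((r-q)*dt) - d) / (u - d) = 0.488825
Discount per step: exp(-r*dt) = 0.942707
Stock lattice S(k, i) with i counting down-moves:
  k=0: S(0,0) = 97.9700
  k=1: S(1,0) = 141.8346; S(1,1) = 67.6712
  k=2: S(2,0) = 205.3388; S(2,1) = 97.9700; S(2,2) = 46.7429
Terminal payoffs V(N, i) = max(S_T - K, 0):
  V(2,0) = 114.578802; V(2,1) = 7.210000; V(2,2) = 0.000000
Backward induction: V(k, i) = exp(-r*dt) * [p * V(k+1, i) + (1-p) * V(k+1, i+1)].
  V(1,0) = exp(-r*dt) * [p*114.578802 + (1-p)*7.210000] = 56.274494
  V(1,1) = exp(-r*dt) * [p*7.210000 + (1-p)*0.000000] = 3.322505
  V(0,0) = exp(-r*dt) * [p*56.274494 + (1-p)*3.322505] = 27.533427


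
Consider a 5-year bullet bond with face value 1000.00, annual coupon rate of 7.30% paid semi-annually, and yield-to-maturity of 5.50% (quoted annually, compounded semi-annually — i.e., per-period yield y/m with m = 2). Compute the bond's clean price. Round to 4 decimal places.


Coupon per period c = face * coupon_rate / m = 36.500000
Periods per year m = 2; per-period yield y/m = 0.027500
Number of cashflows N = 10
Cashflows (t years, CF_t, discount factor 1/(1+y/m)^(m*t), PV):
  t = 0.5000: CF_t = 36.500000, DF = 0.973236, PV = 35.523114
  t = 1.0000: CF_t = 36.500000, DF = 0.947188, PV = 34.572374
  t = 1.5000: CF_t = 36.500000, DF = 0.921838, PV = 33.647079
  t = 2.0000: CF_t = 36.500000, DF = 0.897166, PV = 32.746549
  t = 2.5000: CF_t = 36.500000, DF = 0.873154, PV = 31.870121
  t = 3.0000: CF_t = 36.500000, DF = 0.849785, PV = 31.017149
  t = 3.5000: CF_t = 36.500000, DF = 0.827041, PV = 30.187007
  t = 4.0000: CF_t = 36.500000, DF = 0.804906, PV = 29.379082
  t = 4.5000: CF_t = 36.500000, DF = 0.783364, PV = 28.592780
  t = 5.0000: CF_t = 1036.500000, DF = 0.762398, PV = 790.225429
Price P = sum_t PV_t = 1077.760685

Answer: Price = 1077.7607
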